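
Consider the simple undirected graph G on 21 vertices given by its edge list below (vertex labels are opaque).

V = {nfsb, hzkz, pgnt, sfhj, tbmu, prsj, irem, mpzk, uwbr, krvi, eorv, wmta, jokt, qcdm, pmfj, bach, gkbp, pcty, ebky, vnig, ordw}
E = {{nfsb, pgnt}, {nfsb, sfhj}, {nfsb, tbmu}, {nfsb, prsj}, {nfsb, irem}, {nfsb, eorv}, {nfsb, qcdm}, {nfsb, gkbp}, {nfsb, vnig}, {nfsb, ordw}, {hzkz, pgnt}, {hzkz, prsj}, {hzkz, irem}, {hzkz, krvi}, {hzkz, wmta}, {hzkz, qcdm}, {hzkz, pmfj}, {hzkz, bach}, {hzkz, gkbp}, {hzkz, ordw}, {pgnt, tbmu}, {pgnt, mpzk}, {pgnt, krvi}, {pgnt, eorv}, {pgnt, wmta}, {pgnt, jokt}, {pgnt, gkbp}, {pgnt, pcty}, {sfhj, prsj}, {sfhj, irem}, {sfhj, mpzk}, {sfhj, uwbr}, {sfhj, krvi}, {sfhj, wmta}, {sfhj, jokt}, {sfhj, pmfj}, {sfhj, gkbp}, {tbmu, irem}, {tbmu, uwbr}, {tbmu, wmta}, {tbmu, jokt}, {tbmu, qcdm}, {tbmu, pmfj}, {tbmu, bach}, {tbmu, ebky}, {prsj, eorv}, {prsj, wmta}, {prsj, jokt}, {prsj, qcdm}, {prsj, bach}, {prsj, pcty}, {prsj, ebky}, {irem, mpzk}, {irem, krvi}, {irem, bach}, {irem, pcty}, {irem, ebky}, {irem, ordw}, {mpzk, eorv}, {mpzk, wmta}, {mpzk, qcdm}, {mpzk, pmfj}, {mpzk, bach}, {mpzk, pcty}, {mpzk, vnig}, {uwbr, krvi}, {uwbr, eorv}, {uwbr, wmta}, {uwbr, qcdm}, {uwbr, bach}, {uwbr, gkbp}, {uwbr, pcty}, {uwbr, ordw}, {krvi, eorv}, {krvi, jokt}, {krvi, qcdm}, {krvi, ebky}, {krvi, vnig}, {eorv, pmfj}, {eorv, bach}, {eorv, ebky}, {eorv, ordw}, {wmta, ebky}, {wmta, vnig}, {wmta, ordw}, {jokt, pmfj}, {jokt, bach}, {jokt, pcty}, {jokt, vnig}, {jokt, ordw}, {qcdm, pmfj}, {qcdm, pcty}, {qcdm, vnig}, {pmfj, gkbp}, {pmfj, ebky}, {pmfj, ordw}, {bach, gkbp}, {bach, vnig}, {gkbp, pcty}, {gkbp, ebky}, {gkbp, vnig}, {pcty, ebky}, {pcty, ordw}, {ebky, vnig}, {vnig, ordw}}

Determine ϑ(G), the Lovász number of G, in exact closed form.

6

Vertex bach has 10 neighbors: hzkz, tbmu, prsj, irem, mpzk, uwbr, eorv, jokt, gkbp, vnig.
deg(ebky) = 10; N(ebky) = {tbmu, prsj, irem, krvi, eorv, wmta, pmfj, gkbp, pcty, vnig}.
Vertex qcdm has 10 neighbors: nfsb, hzkz, tbmu, prsj, mpzk, uwbr, krvi, pmfj, pcty, vnig.
N(wmta) = {hzkz, pgnt, sfhj, tbmu, prsj, mpzk, uwbr, ebky, vnig, ordw}, |N(wmta)| = 10.
deg(v) = 10 for all v (|V|=21); this is K(7,2), the Kneser graph.
The 3 distinct eigenvalues: [10.0, 1.0, -4.0].
−21·(-4) / ((10)−(-4)) = 6 = ϑ(G).
ϑ(G) ≈ 6.00000.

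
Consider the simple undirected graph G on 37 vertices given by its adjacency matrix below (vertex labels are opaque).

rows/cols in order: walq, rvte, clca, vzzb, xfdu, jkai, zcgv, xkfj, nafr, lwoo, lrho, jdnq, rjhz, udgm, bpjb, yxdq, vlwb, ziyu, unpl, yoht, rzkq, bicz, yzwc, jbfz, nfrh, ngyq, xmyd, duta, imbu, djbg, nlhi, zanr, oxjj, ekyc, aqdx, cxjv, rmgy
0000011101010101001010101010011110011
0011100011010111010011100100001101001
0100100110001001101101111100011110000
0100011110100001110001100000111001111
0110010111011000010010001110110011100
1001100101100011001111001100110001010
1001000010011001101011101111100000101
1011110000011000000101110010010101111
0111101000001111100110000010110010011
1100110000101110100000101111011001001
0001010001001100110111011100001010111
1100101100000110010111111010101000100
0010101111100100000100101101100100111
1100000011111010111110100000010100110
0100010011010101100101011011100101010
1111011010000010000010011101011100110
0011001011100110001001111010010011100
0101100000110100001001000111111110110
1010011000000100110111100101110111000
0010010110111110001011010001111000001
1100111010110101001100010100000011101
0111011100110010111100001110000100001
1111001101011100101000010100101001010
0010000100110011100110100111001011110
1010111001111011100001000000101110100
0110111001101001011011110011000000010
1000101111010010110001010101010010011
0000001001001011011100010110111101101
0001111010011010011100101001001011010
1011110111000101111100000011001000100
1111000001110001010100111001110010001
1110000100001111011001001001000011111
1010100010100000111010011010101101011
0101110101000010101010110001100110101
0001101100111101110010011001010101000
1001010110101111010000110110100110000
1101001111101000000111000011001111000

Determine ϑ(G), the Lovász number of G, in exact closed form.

deg(lwoo) = 18; N(lwoo) = {walq, rvte, xfdu, jkai, lrho, rjhz, udgm, bpjb, vlwb, yzwc, nfrh, ngyq, xmyd, duta, djbg, nlhi, ekyc, rmgy}.
N(aqdx) = {vzzb, xfdu, zcgv, xkfj, lrho, jdnq, rjhz, udgm, yxdq, vlwb, ziyu, rzkq, jbfz, nfrh, duta, djbg, zanr, ekyc}, |N(aqdx)| = 18.
N(walq) = {jkai, zcgv, xkfj, lwoo, jdnq, udgm, yxdq, unpl, rzkq, yzwc, nfrh, xmyd, djbg, nlhi, zanr, oxjj, cxjv, rmgy}, |N(walq)| = 18.
N(rjhz) = {clca, xfdu, zcgv, xkfj, nafr, lwoo, lrho, udgm, yoht, yzwc, nfrh, ngyq, duta, imbu, zanr, aqdx, cxjv, rmgy}, |N(rjhz)| = 18.
Every vertex has degree 18 (N=37); SR(37,18,8,9) — a Paley graph.
The 3 distinct eigenvalues: [18.0, 2.541, -3.541].
Lovász: ϑ = −37(-sqrt(37)/2 - 1/2)/(18+-(-sqrt(37)/2 - 1/2)) = sqrt(37).
= 6.082763… (decimal).

sqrt(37)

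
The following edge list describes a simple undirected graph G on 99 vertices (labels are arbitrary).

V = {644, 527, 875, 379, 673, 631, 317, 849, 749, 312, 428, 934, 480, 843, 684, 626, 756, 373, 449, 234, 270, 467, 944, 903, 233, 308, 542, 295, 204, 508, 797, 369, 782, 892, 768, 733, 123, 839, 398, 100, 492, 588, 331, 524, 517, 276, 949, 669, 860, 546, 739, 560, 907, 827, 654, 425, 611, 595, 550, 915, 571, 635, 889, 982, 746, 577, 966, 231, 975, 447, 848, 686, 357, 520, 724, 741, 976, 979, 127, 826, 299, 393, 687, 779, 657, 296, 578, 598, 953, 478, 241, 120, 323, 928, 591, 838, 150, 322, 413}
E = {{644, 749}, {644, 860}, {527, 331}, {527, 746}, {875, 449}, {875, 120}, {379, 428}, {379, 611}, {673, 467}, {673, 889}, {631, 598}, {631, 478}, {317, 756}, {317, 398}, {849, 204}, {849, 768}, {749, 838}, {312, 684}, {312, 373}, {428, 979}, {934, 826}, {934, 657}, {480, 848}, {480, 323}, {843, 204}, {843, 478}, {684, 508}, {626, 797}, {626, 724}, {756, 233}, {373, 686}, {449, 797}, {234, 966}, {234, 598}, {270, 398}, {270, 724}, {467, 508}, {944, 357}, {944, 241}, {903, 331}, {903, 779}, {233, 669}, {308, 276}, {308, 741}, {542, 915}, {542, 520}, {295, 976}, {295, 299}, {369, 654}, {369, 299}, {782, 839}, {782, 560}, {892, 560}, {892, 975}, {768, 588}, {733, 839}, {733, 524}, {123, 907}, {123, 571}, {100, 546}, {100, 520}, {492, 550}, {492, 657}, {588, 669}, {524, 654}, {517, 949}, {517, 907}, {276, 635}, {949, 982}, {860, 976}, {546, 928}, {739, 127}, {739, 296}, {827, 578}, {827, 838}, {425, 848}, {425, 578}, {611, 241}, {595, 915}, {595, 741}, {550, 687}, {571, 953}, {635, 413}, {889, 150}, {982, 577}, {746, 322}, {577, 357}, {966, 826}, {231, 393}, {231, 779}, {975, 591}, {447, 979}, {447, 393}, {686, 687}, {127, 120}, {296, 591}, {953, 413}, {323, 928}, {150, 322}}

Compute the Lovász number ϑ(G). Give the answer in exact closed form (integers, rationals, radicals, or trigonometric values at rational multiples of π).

N(299) = {295, 369}, |N(299)| = 2.
deg(848) = 2; N(848) = {480, 425}.
N(875) = {449, 120}, |N(875)| = 2.
deg(480) = 2; N(480) = {848, 323}.
deg(v) = 2 for all v (|V|=99); the odd cycle C_{99}.
Distinct eigenvalues (to 3 d.p.): [2.0, 1.996, 1.984, 1.964, 1.936, 1.9, 1.857, 1.806, 1.748, 1.683, 1.611, 1.532, 1.447, 1.357, 1.261, 1.16, 1.054, 0.945, 0.831, 0.714, 0.594, 0.472, 0.347, 0.222, 0.095, -0.032, -0.158, -0.285, -0.41, -0.533, -0.654, -0.773, -0.888, -1.0, -1.108, -1.211, -1.31, -1.403, -1.491, -1.572, -1.647, -1.716, -1.778, -1.832, -1.879, -1.919, -1.951, -1.975, -1.991, -1.999].
With N=99: ϑ(G) = 99·(-(-1)*2*cos(pi/99))/(2−(-2*cos(pi/99))) = 99*cos(pi/99)/(cos(pi/99) + 1).
ϑ(G) ≈ 49.48753629.
49 ≤ 99*cos(pi/99)/(cos(pi/99) + 1) ≤ 50: both strict.

99*cos(pi/99)/(cos(pi/99) + 1)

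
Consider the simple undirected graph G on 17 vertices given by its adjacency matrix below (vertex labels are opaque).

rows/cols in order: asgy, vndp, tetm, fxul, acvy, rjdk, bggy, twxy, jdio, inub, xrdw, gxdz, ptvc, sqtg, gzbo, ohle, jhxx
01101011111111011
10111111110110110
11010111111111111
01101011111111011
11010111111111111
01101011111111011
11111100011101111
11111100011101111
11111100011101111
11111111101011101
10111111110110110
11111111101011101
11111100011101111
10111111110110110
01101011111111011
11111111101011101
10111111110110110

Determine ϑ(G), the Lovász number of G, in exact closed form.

N(twxy) = {asgy, vndp, tetm, fxul, acvy, rjdk, inub, xrdw, gxdz, sqtg, gzbo, ohle, jhxx}, |N(twxy)| = 13.
Vertex inub has 14 neighbors: asgy, vndp, tetm, fxul, acvy, rjdk, bggy, twxy, jdio, xrdw, ptvc, sqtg, gzbo, jhxx.
N(rjdk) = {vndp, tetm, acvy, bggy, twxy, jdio, inub, xrdw, gxdz, ptvc, sqtg, ohle, jhxx}, |N(rjdk)| = 13.
Vertex ptvc has 13 neighbors: asgy, vndp, tetm, fxul, acvy, rjdk, inub, xrdw, gxdz, sqtg, gzbo, ohle, jhxx.
K_{4,4,4,3,2} (perfect); ϑ(G) = α(G) = max{4,4,4,3,2} = 4.
ϑ(G) ≈ 4.00000000.
Lovász sandwich 4 ≤ 4 ≤ 4: collapsed.

4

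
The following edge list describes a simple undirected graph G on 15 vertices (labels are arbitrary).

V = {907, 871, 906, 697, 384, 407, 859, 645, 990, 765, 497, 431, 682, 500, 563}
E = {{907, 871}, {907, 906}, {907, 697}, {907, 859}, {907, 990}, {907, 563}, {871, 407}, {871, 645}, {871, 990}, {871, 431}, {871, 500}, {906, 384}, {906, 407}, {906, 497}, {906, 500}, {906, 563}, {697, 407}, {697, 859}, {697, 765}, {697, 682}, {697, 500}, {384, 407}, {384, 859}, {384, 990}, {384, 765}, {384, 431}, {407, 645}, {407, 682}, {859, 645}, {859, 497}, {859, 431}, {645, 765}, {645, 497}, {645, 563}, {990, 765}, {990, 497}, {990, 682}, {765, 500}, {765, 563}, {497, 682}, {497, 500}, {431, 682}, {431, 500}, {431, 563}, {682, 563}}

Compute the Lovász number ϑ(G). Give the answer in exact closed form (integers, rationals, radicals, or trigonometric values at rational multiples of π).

N(906) = {907, 384, 407, 497, 500, 563}, |N(906)| = 6.
N(907) = {871, 906, 697, 859, 990, 563}, |N(907)| = 6.
Vertex 765 has 6 neighbors: 697, 384, 645, 990, 500, 563.
Vertex 384 has 6 neighbors: 906, 407, 859, 990, 765, 431.
Every vertex has degree 6 (N=15); this is K(6,2), the Kneser graph.
The 3 distinct eigenvalues: [6.0, 1.0, -3.0].
With N=15: ϑ(G) = 15·(-1*(-3))/(6−(-3)) = 5.
Numerically 5.00000000.

5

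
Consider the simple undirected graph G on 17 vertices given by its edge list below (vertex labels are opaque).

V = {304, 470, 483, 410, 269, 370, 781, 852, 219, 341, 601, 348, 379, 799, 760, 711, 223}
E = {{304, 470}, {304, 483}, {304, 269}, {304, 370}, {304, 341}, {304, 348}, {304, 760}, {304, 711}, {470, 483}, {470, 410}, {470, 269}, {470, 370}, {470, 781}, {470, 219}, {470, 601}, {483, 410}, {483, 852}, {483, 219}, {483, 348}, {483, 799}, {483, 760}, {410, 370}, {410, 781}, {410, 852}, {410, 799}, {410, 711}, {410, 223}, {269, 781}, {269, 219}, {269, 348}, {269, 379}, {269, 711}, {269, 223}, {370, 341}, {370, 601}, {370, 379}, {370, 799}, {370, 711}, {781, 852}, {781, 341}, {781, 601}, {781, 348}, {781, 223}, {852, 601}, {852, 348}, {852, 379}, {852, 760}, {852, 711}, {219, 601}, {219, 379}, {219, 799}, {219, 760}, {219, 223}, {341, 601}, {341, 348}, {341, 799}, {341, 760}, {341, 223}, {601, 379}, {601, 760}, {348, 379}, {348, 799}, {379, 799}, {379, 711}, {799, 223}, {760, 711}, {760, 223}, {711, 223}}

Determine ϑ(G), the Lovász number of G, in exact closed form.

sqrt(17)

deg(223) = 8; N(223) = {410, 269, 781, 219, 341, 799, 760, 711}.
Vertex 483 has 8 neighbors: 304, 470, 410, 852, 219, 348, 799, 760.
N(379) = {269, 370, 852, 219, 601, 348, 799, 711}, |N(379)| = 8.
deg(799) = 8; N(799) = {483, 410, 370, 219, 341, 348, 379, 223}.
Regular of degree 8 on 17 vertices: SR(17,8,3,4) — a Paley graph.
spec(A) ≈ [8.0, 1.56155, -2.56155] (distinct, 5 d.p.).
Lovász: ϑ = −17(-sqrt(17)/2 - 1/2)/(8+-(-sqrt(17)/2 - 1/2)) = sqrt(17).
≈ 4.1231056 (to 7 d.p.).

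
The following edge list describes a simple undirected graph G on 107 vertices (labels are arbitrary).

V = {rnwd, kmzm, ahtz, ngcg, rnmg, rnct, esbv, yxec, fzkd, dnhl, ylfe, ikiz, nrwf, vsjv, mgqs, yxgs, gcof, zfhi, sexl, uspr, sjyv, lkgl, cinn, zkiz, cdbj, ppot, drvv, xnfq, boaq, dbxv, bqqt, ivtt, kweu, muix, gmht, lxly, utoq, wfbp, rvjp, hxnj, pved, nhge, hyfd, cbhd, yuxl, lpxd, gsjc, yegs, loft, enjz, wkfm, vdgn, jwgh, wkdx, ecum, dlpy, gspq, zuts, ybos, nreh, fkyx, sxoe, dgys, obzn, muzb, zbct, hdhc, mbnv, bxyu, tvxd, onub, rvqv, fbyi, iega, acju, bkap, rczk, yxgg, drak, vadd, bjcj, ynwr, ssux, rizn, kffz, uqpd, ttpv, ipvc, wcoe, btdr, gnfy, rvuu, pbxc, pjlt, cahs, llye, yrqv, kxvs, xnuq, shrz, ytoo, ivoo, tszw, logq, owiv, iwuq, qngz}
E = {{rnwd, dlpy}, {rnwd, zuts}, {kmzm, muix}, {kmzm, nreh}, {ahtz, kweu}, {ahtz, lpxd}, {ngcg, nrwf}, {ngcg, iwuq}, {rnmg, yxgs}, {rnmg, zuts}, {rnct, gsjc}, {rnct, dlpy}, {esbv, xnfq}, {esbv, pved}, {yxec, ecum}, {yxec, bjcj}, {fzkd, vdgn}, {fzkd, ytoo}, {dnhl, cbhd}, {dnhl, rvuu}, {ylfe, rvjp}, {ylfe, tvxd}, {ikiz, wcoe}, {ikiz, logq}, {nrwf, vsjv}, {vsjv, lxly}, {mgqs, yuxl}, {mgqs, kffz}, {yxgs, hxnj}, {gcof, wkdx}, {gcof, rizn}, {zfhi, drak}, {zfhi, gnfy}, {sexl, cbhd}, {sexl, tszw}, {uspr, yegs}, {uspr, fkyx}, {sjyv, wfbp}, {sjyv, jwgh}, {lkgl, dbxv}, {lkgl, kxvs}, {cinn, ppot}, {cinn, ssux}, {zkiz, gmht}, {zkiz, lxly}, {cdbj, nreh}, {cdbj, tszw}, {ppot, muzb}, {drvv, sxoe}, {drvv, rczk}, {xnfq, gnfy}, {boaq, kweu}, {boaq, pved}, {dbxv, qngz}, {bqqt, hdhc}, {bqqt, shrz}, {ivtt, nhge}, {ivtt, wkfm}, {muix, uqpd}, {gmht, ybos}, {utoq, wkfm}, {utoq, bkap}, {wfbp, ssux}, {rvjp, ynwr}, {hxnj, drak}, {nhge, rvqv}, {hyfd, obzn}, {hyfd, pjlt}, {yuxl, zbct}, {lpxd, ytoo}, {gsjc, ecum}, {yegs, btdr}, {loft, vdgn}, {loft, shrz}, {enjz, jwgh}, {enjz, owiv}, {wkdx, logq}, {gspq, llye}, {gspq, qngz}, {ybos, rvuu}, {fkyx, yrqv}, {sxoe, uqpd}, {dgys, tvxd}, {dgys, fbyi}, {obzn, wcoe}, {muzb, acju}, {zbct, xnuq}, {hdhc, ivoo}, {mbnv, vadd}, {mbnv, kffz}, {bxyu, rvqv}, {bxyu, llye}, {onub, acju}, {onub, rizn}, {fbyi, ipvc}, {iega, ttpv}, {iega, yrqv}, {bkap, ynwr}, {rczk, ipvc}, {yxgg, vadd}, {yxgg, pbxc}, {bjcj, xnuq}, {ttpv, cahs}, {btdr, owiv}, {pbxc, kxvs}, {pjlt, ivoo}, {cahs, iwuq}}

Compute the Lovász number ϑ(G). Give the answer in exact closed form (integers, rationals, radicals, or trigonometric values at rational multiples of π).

deg(bjcj) = 2; N(bjcj) = {yxec, xnuq}.
Vertex xnuq has 2 neighbors: zbct, bjcj.
Vertex yxgs has 2 neighbors: rnmg, hxnj.
Vertex rvqv has 2 neighbors: nhge, bxyu.
2-regular, N=107; a single 107-cycle (edge-transitive).
spec(A) ≈ [2.0, 1.996553, 1.986223, 1.969046, 1.945082, 1.914413, 1.877144, 1.833404, 1.783344, 1.727137, 1.664975, 1.597075, 1.523668, 1.44501, 1.36137, 1.273037, 1.180316, 1.083526, 0.983001, 0.879087, 0.772143, 0.662537, 0.550647, 0.43686, 0.321566, 0.205163, 0.088054, -0.02936, -0.146672, -0.263478, -0.379376, -0.493966, -0.606854, -0.717649, -0.825971, -0.931446, -1.033709, -1.132409, -1.227206, -1.317772, -1.403795, -1.484979, -1.561044, -1.631728, -1.696787, -1.755997, -1.809154, -1.856074, -1.896596, -1.930579, -1.957908, -1.978487, -1.992247, -1.999138] (distinct, 6 d.p.).
Lovász: ϑ = −107(-2*cos(pi/107))/(2+-(-1)*2*cos(pi/107)) = 107*cos(pi/107)/(cos(pi/107) + 1).
Numerically 53.48846843.
Sandwich: α(G)=53 ≤ ϑ(G)=107*cos(pi/107)/(cos(pi/107) + 1) ≤ χ(Ḡ)=54 (both strict).

107*cos(pi/107)/(cos(pi/107) + 1)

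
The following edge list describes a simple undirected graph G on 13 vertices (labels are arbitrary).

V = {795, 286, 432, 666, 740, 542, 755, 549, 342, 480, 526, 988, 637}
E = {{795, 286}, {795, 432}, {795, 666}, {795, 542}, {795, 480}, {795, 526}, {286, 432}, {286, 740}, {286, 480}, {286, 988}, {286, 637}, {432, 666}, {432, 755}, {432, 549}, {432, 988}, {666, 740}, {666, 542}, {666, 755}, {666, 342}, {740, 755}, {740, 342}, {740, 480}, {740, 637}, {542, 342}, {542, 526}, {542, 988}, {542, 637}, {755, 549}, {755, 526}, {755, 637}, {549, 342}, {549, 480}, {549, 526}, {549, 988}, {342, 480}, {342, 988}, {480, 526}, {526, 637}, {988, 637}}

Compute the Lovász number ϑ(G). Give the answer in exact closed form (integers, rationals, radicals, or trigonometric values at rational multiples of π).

Vertex 549 has 6 neighbors: 432, 755, 342, 480, 526, 988.
N(740) = {286, 666, 755, 342, 480, 637}, |N(740)| = 6.
N(286) = {795, 432, 740, 480, 988, 637}, |N(286)| = 6.
N(755) = {432, 666, 740, 549, 526, 637}, |N(755)| = 6.
13-vertex 6-regular graph: strongly regular (13,6,2,3).
The 3 distinct eigenvalues: [6.0, 1.302776, -2.302776].
Lovász (edge-transitive): ϑ = −13·(-sqrt(13)/2 - 1/2)/((6)−(-sqrt(13)/2 - 1/2)) = sqrt(13).
ϑ(G) ≈ 3.6055513.

sqrt(13)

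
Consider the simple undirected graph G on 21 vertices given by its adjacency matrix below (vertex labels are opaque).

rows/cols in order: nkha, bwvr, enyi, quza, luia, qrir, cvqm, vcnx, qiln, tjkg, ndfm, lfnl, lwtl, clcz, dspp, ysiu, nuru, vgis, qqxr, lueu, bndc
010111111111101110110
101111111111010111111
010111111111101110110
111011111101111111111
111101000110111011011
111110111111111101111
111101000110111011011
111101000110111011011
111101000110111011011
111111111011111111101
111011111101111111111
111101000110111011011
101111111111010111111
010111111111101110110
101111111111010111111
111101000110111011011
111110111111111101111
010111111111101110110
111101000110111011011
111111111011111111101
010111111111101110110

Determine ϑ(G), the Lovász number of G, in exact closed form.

deg(lfnl) = 14; N(lfnl) = {nkha, bwvr, enyi, quza, qrir, tjkg, ndfm, lwtl, clcz, dspp, nuru, vgis, lueu, bndc}.
deg(tjkg) = 19; N(tjkg) = {nkha, bwvr, enyi, quza, luia, qrir, cvqm, vcnx, qiln, ndfm, lfnl, lwtl, clcz, dspp, ysiu, nuru, vgis, qqxr, bndc}.
deg(quza) = 19; N(quza) = {nkha, bwvr, enyi, luia, qrir, cvqm, vcnx, qiln, tjkg, lfnl, lwtl, clcz, dspp, ysiu, nuru, vgis, qqxr, lueu, bndc}.
deg(qqxr) = 14; N(qqxr) = {nkha, bwvr, enyi, quza, qrir, tjkg, ndfm, lwtl, clcz, dspp, nuru, vgis, lueu, bndc}.
Complete 6-partite, parts [7, 5, 3, 2, 2, 2]: perfect, ϑ = α = 7.
≈ 7.0000000 (to 7 d.p.).
α=7, χ(Ḡ)=7; ϑ=7 lies between (collapsed).

7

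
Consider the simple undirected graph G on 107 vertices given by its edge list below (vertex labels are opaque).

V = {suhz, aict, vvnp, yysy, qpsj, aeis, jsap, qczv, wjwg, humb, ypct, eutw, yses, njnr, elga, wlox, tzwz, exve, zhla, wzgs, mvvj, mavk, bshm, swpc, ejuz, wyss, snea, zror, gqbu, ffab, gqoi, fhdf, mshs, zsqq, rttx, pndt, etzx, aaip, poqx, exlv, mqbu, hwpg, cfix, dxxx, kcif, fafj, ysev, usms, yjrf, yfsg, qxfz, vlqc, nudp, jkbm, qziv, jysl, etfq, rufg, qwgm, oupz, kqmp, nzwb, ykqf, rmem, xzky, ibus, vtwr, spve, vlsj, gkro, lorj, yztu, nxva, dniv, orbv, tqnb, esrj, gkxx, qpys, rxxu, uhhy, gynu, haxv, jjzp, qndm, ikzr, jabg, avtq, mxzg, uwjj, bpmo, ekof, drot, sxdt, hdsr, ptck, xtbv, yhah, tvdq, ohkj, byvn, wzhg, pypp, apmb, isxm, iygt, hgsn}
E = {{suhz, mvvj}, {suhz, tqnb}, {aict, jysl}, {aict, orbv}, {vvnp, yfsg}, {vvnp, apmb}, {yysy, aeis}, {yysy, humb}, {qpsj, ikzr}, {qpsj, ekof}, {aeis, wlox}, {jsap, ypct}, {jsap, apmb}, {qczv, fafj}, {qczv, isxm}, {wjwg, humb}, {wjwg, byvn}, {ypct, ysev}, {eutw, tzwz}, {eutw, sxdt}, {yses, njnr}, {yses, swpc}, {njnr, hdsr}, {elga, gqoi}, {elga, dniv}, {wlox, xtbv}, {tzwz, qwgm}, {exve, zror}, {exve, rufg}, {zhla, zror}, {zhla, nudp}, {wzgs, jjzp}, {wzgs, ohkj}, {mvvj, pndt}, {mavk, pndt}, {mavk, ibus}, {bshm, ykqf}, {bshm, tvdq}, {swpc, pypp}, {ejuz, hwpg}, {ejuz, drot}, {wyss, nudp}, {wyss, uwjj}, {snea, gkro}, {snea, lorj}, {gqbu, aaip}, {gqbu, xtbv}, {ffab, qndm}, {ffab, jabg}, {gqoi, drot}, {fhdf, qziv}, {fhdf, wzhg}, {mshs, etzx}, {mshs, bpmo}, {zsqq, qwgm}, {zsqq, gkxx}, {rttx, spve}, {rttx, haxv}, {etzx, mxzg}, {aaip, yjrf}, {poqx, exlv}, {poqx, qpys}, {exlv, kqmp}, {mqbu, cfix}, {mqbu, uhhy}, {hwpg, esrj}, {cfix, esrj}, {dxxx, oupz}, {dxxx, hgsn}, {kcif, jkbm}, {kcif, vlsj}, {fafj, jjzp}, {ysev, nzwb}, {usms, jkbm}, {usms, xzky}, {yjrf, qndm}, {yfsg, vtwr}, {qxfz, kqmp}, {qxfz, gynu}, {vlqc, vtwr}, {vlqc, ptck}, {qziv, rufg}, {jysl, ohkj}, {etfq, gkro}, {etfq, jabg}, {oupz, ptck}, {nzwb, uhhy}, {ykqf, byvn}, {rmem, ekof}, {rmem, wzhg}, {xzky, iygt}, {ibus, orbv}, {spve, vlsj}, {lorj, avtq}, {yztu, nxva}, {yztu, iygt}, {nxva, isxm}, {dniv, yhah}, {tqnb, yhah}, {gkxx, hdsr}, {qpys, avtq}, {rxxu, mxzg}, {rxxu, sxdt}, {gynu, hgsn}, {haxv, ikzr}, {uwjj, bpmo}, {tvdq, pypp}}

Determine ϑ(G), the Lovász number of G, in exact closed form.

deg(ohkj) = 2; N(ohkj) = {wzgs, jysl}.
N(lorj) = {snea, avtq}, |N(lorj)| = 2.
Vertex zhla has 2 neighbors: zror, nudp.
deg(oupz) = 2; N(oupz) = {dxxx, ptck}.
Regular of degree 2 on 107 vertices: this is C_{107}, the 107-cycle.
Distinct eigenvalues (to 6 d.p.): [2.0, 1.996553, 1.986223, 1.969046, 1.945082, 1.914413, 1.877144, 1.833404, 1.783344, 1.727137, 1.664975, 1.597075, 1.523668, 1.44501, 1.36137, 1.273037, 1.180316, 1.083526, 0.983001, 0.879087, 0.772143, 0.662537, 0.550647, 0.43686, 0.321566, 0.205163, 0.088054, -0.02936, -0.146672, -0.263478, -0.379376, -0.493966, -0.606854, -0.717649, -0.825971, -0.931446, -1.033709, -1.132409, -1.227206, -1.317772, -1.403795, -1.484979, -1.561044, -1.631728, -1.696787, -1.755997, -1.809154, -1.856074, -1.896596, -1.930579, -1.957908, -1.978487, -1.992247, -1.999138].
With N=107: ϑ(G) = 107·(-(-1)*2*cos(pi/107))/(2−(-2*cos(pi/107))) = 107*cos(pi/107)/(cos(pi/107) + 1).
= 53.4884684… (decimal).
53 ≤ 107*cos(pi/107)/(cos(pi/107) + 1) ≤ 54: both strict.

107*cos(pi/107)/(cos(pi/107) + 1)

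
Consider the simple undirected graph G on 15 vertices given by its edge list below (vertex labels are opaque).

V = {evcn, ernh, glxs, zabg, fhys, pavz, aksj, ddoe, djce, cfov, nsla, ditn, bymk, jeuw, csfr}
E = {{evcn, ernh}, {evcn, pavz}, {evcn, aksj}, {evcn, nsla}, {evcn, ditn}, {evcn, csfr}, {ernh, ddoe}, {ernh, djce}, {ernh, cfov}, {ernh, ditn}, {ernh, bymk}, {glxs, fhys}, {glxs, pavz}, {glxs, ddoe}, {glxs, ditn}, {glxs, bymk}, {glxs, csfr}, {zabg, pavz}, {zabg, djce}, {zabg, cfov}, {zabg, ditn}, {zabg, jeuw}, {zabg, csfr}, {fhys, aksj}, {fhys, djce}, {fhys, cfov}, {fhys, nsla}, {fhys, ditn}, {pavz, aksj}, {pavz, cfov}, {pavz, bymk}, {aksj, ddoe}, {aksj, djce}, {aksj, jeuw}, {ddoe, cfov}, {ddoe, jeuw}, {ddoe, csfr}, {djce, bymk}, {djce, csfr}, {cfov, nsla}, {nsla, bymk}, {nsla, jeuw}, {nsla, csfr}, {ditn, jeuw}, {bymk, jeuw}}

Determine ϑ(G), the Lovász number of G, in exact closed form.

5

deg(ditn) = 6; N(ditn) = {evcn, ernh, glxs, zabg, fhys, jeuw}.
deg(djce) = 6; N(djce) = {ernh, zabg, fhys, aksj, bymk, csfr}.
Vertex ernh has 6 neighbors: evcn, ddoe, djce, cfov, ditn, bymk.
Vertex csfr has 6 neighbors: evcn, glxs, zabg, ddoe, djce, nsla.
15-vertex 6-regular graph: this is K(6,2), the Kneser graph.
A has 3 distinct eigenvalues ≈ [6.0, 1.0, -3.0].
Lovász (edge-transitive): ϑ = −15·(-3)/((6)−(-3)) = 5.
= 5.0000… (decimal).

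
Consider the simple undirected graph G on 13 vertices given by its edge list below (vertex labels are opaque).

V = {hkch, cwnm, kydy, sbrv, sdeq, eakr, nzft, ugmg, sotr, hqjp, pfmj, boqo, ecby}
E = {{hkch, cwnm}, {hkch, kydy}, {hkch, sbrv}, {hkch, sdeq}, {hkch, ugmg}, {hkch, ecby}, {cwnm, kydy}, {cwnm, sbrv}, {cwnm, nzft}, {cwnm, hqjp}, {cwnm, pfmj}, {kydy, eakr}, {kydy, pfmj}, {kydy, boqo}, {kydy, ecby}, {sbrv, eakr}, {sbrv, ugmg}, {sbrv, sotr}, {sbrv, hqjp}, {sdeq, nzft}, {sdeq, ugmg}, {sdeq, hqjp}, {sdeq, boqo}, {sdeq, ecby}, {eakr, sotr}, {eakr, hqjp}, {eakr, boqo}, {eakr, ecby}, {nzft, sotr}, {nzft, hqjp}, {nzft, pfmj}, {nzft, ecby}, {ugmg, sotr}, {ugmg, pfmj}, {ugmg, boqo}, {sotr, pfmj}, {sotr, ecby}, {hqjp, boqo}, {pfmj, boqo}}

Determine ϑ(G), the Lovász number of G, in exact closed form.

sqrt(13)

deg(hkch) = 6; N(hkch) = {cwnm, kydy, sbrv, sdeq, ugmg, ecby}.
N(ugmg) = {hkch, sbrv, sdeq, sotr, pfmj, boqo}, |N(ugmg)| = 6.
Vertex eakr has 6 neighbors: kydy, sbrv, sotr, hqjp, boqo, ecby.
Vertex cwnm has 6 neighbors: hkch, kydy, sbrv, nzft, hqjp, pfmj.
G on 13 vertices is 6-regular; SR(13,6,2,3) — a Paley graph.
The 3 distinct eigenvalues: [6.0, 1.3028, -2.3028].
λ_max=6, λ_min=-sqrt(13)/2 - 1/2; ϑ = −13·λ_min/(λ_max−λ_min) = sqrt(13).
= 3.6055513… (decimal).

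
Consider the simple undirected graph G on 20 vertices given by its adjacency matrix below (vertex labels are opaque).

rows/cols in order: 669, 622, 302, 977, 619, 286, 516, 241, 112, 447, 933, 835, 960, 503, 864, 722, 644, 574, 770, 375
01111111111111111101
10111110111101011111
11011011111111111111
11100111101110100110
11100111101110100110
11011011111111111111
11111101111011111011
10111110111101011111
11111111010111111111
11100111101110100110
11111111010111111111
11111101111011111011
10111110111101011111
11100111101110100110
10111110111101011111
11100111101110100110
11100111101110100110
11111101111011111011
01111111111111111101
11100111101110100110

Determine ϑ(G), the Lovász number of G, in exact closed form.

7

Vertex 770 has 18 neighbors: 622, 302, 977, 619, 286, 516, 241, 112, 447, 933, 835, 960, 503, 864, 722, 644, 574, 375.
deg(112) = 18; N(112) = {669, 622, 302, 977, 619, 286, 516, 241, 447, 835, 960, 503, 864, 722, 644, 574, 770, 375}.
deg(960) = 16; N(960) = {669, 302, 977, 619, 286, 516, 112, 447, 933, 835, 503, 722, 644, 574, 770, 375}.
Vertex 622 has 16 neighbors: 669, 302, 977, 619, 286, 516, 112, 447, 933, 835, 503, 722, 644, 574, 770, 375.
Complete multipartite on [7, 4, 3, 2, 2, 2]: sandwich collapses at ϑ=7.
≈ 7.000000000 (to 9 d.p.).
7 ≤ 7 ≤ 7: collapsed.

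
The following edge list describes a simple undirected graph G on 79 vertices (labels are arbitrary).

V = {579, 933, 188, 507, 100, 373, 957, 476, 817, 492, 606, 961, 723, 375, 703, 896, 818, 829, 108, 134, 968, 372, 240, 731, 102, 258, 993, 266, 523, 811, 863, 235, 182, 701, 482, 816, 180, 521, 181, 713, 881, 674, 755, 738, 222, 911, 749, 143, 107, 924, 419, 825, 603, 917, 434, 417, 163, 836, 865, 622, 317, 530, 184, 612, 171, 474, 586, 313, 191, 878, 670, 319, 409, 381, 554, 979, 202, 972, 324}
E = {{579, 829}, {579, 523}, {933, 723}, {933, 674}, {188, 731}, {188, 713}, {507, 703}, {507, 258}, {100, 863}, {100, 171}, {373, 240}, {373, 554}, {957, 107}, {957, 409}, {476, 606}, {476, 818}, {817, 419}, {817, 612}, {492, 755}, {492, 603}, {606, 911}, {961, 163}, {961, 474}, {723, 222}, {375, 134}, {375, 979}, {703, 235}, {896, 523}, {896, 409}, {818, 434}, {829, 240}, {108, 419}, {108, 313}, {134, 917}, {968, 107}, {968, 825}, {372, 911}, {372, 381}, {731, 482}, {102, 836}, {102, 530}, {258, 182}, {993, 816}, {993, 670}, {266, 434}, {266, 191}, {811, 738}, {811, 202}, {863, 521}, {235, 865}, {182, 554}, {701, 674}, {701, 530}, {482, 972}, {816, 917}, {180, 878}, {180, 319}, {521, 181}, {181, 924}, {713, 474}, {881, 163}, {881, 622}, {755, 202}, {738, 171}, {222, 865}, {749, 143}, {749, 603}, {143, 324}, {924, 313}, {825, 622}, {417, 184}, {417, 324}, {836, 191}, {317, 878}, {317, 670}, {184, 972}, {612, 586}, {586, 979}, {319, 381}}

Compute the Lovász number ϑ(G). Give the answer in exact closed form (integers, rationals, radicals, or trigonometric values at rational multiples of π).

79*cos(pi/79)/(cos(pi/79) + 1)

N(811) = {738, 202}, |N(811)| = 2.
deg(107) = 2; N(107) = {957, 968}.
Vertex 171 has 2 neighbors: 100, 738.
Vertex 579 has 2 neighbors: 829, 523.
deg(v) = 2 for all v (|V|=79); a single 79-cycle (edge-transitive).
The 40 distinct eigenvalues: [2.0, 1.993678, 1.974751, 1.943339, 1.89964, 1.843932, 1.776565, 1.697967, 1.608633, 1.509129, 1.400084, 1.282187, 1.156184, 1.022871, 0.883091, 0.737728, 0.587701, 0.433958, 0.277471, 0.11923, -0.039764, -0.198508, -0.355996, -0.511233, -0.663239, -0.811051, -0.953735, -1.09039, -1.22015, -1.342197, -1.455758, -1.560115, -1.654608, -1.738641, -1.811681, -1.873267, -1.92301, -1.960595, -1.985784, -1.998419].
Lovász: ϑ = −79(-2*cos(pi/79))/(2+-(-1)*2*cos(pi/79)) = 79*cos(pi/79)/(cos(pi/79) + 1).
= 39.48437942… (decimal).
Sandwich: α(G)=39 ≤ ϑ(G)=79*cos(pi/79)/(cos(pi/79) + 1) ≤ χ(Ḡ)=40 (both strict).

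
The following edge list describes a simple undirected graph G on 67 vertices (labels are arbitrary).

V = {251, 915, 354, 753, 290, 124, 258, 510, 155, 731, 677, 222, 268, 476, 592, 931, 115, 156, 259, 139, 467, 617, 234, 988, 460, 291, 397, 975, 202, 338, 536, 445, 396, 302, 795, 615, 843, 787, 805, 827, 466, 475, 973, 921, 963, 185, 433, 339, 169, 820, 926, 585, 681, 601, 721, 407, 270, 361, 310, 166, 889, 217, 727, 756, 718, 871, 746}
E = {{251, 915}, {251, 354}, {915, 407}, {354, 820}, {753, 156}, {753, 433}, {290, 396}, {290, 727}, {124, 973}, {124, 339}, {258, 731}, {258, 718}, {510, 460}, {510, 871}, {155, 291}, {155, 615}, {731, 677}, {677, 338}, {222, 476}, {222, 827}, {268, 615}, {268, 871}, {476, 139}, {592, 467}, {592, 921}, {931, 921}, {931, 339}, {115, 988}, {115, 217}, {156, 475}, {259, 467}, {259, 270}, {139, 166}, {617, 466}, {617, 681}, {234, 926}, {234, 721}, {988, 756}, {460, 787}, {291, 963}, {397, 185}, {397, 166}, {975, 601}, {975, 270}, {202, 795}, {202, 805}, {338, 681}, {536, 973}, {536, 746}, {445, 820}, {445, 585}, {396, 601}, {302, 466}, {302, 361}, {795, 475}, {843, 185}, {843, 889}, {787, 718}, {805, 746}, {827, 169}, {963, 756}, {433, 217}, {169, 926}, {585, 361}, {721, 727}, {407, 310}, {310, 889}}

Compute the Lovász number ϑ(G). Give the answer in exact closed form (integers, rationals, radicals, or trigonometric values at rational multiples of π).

67*cos(pi/67)/(cos(pi/67) + 1)

deg(139) = 2; N(139) = {476, 166}.
Vertex 475 has 2 neighbors: 156, 795.
deg(339) = 2; N(339) = {124, 931}.
N(721) = {234, 727}, |N(721)| = 2.
G on 67 vertices is 2-regular; connected 2-regular on 67 ⇒ C_{67}.
spec(A) ≈ [2.0, 1.991, 1.965, 1.921, 1.861, 1.784, 1.692, 1.584, 1.463, 1.329, 1.183, 1.027, 0.862, 0.689, 0.51, 0.327, 0.141, -0.047, -0.234, -0.419, -0.6, -0.776, -0.945, -1.106, -1.257, -1.398, -1.525, -1.64, -1.74, -1.825, -1.893, -1.945, -1.98, -1.998] (distinct, 3 d.p.).
With N=67: ϑ(G) = 67·(-(-1)*2*cos(pi/67))/(2−(-2*cos(pi/67))) = 67*cos(pi/67)/(cos(pi/67) + 1).
≈ 33.4815798 (to 7 d.p.).
Lovász sandwich 33 ≤ 67*cos(pi/67)/(cos(pi/67) + 1) ≤ 34: both strict.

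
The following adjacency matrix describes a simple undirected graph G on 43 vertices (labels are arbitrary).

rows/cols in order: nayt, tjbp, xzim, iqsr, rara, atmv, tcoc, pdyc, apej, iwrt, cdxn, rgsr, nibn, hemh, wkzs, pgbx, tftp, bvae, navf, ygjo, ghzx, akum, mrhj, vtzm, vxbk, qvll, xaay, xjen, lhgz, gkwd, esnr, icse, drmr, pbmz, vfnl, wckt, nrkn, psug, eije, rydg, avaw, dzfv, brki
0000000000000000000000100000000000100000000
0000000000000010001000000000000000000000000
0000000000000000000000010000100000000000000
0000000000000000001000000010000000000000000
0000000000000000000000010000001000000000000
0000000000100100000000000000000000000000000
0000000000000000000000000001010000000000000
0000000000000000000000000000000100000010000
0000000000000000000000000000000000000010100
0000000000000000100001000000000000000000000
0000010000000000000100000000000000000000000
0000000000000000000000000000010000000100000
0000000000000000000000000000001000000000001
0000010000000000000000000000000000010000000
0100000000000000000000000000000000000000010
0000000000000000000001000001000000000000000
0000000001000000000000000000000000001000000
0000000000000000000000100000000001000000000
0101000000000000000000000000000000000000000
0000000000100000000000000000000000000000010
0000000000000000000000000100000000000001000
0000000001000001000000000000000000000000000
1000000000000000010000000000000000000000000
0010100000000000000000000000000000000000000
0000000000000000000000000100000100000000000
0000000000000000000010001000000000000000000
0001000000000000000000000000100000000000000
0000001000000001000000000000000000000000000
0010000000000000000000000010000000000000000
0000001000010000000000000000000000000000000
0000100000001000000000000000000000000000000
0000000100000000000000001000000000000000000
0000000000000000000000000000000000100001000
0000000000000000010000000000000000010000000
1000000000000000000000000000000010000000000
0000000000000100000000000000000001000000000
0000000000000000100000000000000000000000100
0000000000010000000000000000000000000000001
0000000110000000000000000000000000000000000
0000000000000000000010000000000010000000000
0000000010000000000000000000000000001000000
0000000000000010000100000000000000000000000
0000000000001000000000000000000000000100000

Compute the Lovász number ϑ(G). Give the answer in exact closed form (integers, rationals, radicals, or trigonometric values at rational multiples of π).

Vertex vfnl has 2 neighbors: nayt, drmr.
deg(avaw) = 2; N(avaw) = {apej, nrkn}.
Vertex navf has 2 neighbors: tjbp, iqsr.
Vertex rydg has 2 neighbors: ghzx, drmr.
Every vertex has degree 2 (N=43); a single 43-cycle (edge-transitive).
spec(A) ≈ [2.0, 1.978687, 1.915201, 1.810896, 1.667996, 1.489544, 1.279346, 1.041881, 0.782209, 0.505867, 0.218742, -0.073044, -0.363274, -0.645761, -0.914485, -1.163718, -1.388148, -1.582993, -1.744099, -1.868032, -1.952152, -1.994665] (distinct, 6 d.p.).
ϑ = −N·λ_min/(λ_max−λ_min) = −43·(-2*cos(pi/43))/(2−(-2*cos(pi/43))) = 43*cos(pi/43)/(cos(pi/43) + 1).
= 21.47128375… (decimal).
α=21, χ(Ḡ)=22; ϑ=43*cos(pi/43)/(cos(pi/43) + 1) lies between (both strict).

43*cos(pi/43)/(cos(pi/43) + 1)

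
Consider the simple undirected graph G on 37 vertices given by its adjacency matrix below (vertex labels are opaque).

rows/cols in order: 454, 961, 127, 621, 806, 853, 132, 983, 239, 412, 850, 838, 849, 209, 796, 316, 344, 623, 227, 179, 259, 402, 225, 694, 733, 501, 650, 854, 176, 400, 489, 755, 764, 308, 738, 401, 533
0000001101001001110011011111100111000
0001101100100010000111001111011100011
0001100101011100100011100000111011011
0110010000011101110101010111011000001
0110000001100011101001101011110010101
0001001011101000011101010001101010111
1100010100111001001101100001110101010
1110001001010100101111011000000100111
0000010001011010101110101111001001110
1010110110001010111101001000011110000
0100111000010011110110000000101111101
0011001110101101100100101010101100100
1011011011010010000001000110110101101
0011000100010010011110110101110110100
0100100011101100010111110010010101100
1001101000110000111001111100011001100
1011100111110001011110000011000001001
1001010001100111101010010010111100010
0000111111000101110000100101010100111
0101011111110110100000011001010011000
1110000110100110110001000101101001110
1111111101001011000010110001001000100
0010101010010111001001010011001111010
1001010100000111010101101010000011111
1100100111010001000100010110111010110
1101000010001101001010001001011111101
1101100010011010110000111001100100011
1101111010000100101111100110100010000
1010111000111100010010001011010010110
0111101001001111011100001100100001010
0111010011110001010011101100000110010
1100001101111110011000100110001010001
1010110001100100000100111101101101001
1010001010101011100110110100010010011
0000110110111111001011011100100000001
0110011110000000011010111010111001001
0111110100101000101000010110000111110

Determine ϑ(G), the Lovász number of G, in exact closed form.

sqrt(37)

N(400) = {961, 127, 621, 806, 132, 412, 849, 209, 796, 316, 623, 227, 179, 733, 501, 176, 308, 401}, |N(400)| = 18.
Vertex 209 has 18 neighbors: 127, 621, 983, 838, 796, 623, 227, 179, 259, 225, 694, 501, 854, 176, 400, 755, 764, 738.
N(764) = {454, 127, 806, 853, 412, 850, 209, 179, 225, 694, 733, 501, 854, 176, 489, 755, 308, 533}, |N(764)| = 18.
deg(308) = 18; N(308) = {454, 127, 132, 239, 850, 849, 796, 316, 344, 179, 259, 225, 694, 501, 400, 764, 401, 533}.
Every vertex has degree 18 (N=37); SR(37,18,8,9) — a Paley graph.
A has 3 distinct eigenvalues ≈ [18.0, 2.54138, -3.54138].
−37·(-sqrt(37)/2 - 1/2) / ((18)−(-sqrt(37)/2 - 1/2)) = sqrt(37) = ϑ(G).
= 6.082762530… (decimal).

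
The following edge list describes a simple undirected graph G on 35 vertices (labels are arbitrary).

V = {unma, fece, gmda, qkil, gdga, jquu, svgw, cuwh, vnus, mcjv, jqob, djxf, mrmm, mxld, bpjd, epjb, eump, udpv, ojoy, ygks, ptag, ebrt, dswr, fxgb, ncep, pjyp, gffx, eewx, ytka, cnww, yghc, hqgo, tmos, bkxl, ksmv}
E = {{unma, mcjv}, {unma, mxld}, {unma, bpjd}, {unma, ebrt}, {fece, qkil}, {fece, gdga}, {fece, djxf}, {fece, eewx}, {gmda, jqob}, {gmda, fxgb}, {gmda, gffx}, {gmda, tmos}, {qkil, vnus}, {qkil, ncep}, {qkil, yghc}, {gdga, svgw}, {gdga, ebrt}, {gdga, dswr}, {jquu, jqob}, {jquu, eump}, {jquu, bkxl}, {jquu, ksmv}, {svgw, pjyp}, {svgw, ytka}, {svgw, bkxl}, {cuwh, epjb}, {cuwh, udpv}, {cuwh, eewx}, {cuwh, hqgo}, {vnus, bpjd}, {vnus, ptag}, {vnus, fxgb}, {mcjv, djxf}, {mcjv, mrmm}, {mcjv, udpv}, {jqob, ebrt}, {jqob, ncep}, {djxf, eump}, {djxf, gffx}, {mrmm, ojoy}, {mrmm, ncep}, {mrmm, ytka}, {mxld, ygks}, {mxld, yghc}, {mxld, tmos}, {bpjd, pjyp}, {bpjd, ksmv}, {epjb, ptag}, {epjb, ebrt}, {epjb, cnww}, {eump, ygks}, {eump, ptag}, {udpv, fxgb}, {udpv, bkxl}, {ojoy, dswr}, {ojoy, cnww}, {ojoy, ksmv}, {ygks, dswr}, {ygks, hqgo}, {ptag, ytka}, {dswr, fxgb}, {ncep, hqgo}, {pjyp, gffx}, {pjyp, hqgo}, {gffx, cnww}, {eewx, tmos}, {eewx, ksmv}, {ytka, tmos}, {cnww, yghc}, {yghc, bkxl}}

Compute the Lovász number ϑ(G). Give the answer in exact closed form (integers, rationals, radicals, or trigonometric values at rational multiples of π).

15

deg(udpv) = 4; N(udpv) = {cuwh, mcjv, fxgb, bkxl}.
deg(vnus) = 4; N(vnus) = {qkil, bpjd, ptag, fxgb}.
N(bkxl) = {jquu, svgw, udpv, yghc}, |N(bkxl)| = 4.
deg(gmda) = 4; N(gmda) = {jqob, fxgb, gffx, tmos}.
G on 35 vertices is 4-regular; this is K(7,3), the Kneser graph.
spec(A) ≈ [4.0, 2.0, -1.0, -3.0] (distinct, 3 d.p.).
λ_max=4, λ_min=-3; ϑ = −35·λ_min/(λ_max−λ_min) = 15.
Numerically 15.0000000.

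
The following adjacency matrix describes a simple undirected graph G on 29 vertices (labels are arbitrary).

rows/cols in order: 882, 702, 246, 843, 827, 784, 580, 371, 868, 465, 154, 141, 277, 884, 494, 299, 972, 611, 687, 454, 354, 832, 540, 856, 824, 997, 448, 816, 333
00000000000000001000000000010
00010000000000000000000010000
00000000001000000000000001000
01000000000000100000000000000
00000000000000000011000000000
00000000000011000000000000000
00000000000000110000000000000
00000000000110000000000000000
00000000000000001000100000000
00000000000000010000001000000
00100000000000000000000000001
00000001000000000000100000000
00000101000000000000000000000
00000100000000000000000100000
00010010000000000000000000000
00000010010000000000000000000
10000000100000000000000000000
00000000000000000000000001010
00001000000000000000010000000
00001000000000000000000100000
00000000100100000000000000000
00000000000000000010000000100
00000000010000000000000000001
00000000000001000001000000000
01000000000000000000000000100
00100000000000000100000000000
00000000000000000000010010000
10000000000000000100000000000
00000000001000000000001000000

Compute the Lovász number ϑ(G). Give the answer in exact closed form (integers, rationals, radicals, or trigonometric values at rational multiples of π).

29*cos(pi/29)/(cos(pi/29) + 1)

deg(277) = 2; N(277) = {784, 371}.
N(141) = {371, 354}, |N(141)| = 2.
deg(972) = 2; N(972) = {882, 868}.
deg(816) = 2; N(816) = {882, 611}.
29-vertex 2-regular graph: this is C_{29}, the 29-cycle.
spec(A) ≈ [2.0, 1.953241, 1.815151, 1.592186, 1.294773, 0.936817, 0.535057, 0.108278, -0.323564, -0.740276, -1.122374, -1.451991, -1.713714, -1.895306, -1.988276] (distinct, 6 d.p.).
Lovász: ϑ = −29(-2*cos(pi/29))/(2+-(-1)*2*cos(pi/29)) = 29*cos(pi/29)/(cos(pi/29) + 1).
ϑ(G) ≈ 14.457375.
Sandwich: α(G)=14 ≤ ϑ(G)=29*cos(pi/29)/(cos(pi/29) + 1) ≤ χ(Ḡ)=15 (both strict).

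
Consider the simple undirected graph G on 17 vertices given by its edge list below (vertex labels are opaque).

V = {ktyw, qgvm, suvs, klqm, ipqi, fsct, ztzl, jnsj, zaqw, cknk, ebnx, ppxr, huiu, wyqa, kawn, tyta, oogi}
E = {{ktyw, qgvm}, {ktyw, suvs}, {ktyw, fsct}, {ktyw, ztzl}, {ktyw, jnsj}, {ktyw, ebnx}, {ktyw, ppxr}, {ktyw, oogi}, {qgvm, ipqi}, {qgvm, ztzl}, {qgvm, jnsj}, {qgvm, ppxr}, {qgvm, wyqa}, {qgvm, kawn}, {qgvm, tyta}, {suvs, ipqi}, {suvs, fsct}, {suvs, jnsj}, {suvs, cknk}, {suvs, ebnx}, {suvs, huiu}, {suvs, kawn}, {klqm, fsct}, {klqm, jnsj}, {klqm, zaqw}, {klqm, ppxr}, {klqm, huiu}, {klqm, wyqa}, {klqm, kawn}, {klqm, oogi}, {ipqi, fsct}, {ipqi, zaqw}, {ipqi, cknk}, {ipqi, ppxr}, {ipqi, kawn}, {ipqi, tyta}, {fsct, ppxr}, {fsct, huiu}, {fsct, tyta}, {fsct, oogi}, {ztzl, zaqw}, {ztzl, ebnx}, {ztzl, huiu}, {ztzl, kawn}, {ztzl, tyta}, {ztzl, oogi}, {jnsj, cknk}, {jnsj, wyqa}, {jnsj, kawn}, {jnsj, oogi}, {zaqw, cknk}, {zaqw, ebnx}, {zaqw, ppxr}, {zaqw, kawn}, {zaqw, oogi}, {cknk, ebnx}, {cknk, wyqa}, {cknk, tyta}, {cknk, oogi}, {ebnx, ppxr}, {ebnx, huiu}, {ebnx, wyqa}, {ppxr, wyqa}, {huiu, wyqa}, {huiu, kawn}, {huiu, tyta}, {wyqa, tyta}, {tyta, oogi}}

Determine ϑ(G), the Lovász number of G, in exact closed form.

Vertex jnsj has 8 neighbors: ktyw, qgvm, suvs, klqm, cknk, wyqa, kawn, oogi.
Vertex huiu has 8 neighbors: suvs, klqm, fsct, ztzl, ebnx, wyqa, kawn, tyta.
Vertex tyta has 8 neighbors: qgvm, ipqi, fsct, ztzl, cknk, huiu, wyqa, oogi.
Vertex oogi has 8 neighbors: ktyw, klqm, fsct, ztzl, jnsj, zaqw, cknk, tyta.
G on 17 vertices is 8-regular; strongly regular (17,8,3,4).
The 3 distinct eigenvalues: [8.0, 1.5616, -2.5616].
λ_max=8, λ_min=-sqrt(17)/2 - 1/2; ϑ = −17·λ_min/(λ_max−λ_min) = sqrt(17).
ϑ(G) ≈ 4.12311.

sqrt(17)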